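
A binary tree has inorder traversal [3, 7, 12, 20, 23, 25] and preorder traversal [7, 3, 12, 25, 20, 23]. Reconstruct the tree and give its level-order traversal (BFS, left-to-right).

Inorder:  [3, 7, 12, 20, 23, 25]
Preorder: [7, 3, 12, 25, 20, 23]
Algorithm: preorder visits root first, so consume preorder in order;
for each root, split the current inorder slice at that value into
left-subtree inorder and right-subtree inorder, then recurse.
Recursive splits:
  root=7; inorder splits into left=[3], right=[12, 20, 23, 25]
  root=3; inorder splits into left=[], right=[]
  root=12; inorder splits into left=[], right=[20, 23, 25]
  root=25; inorder splits into left=[20, 23], right=[]
  root=20; inorder splits into left=[], right=[23]
  root=23; inorder splits into left=[], right=[]
Reconstructed level-order: [7, 3, 12, 25, 20, 23]


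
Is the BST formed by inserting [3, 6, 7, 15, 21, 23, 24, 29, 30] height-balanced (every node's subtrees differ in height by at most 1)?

Tree (level-order array): [3, None, 6, None, 7, None, 15, None, 21, None, 23, None, 24, None, 29, None, 30]
Definition: a tree is height-balanced if, at every node, |h(left) - h(right)| <= 1 (empty subtree has height -1).
Bottom-up per-node check:
  node 30: h_left=-1, h_right=-1, diff=0 [OK], height=0
  node 29: h_left=-1, h_right=0, diff=1 [OK], height=1
  node 24: h_left=-1, h_right=1, diff=2 [FAIL (|-1-1|=2 > 1)], height=2
  node 23: h_left=-1, h_right=2, diff=3 [FAIL (|-1-2|=3 > 1)], height=3
  node 21: h_left=-1, h_right=3, diff=4 [FAIL (|-1-3|=4 > 1)], height=4
  node 15: h_left=-1, h_right=4, diff=5 [FAIL (|-1-4|=5 > 1)], height=5
  node 7: h_left=-1, h_right=5, diff=6 [FAIL (|-1-5|=6 > 1)], height=6
  node 6: h_left=-1, h_right=6, diff=7 [FAIL (|-1-6|=7 > 1)], height=7
  node 3: h_left=-1, h_right=7, diff=8 [FAIL (|-1-7|=8 > 1)], height=8
Node 24 violates the condition: |-1 - 1| = 2 > 1.
Result: Not balanced


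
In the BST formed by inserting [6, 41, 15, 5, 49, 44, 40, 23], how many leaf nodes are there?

Tree built from: [6, 41, 15, 5, 49, 44, 40, 23]
Tree (level-order array): [6, 5, 41, None, None, 15, 49, None, 40, 44, None, 23]
Rule: A leaf has 0 children.
Per-node child counts:
  node 6: 2 child(ren)
  node 5: 0 child(ren)
  node 41: 2 child(ren)
  node 15: 1 child(ren)
  node 40: 1 child(ren)
  node 23: 0 child(ren)
  node 49: 1 child(ren)
  node 44: 0 child(ren)
Matching nodes: [5, 23, 44]
Count of leaf nodes: 3


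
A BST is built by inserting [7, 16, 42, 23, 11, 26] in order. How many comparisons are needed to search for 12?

Search path for 12: 7 -> 16 -> 11
Found: False
Comparisons: 3


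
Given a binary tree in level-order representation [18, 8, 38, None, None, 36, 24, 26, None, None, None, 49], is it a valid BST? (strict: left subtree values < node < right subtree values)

Level-order array: [18, 8, 38, None, None, 36, 24, 26, None, None, None, 49]
Validate using subtree bounds (lo, hi): at each node, require lo < value < hi,
then recurse left with hi=value and right with lo=value.
Preorder trace (stopping at first violation):
  at node 18 with bounds (-inf, +inf): OK
  at node 8 with bounds (-inf, 18): OK
  at node 38 with bounds (18, +inf): OK
  at node 36 with bounds (18, 38): OK
  at node 26 with bounds (18, 36): OK
  at node 49 with bounds (18, 26): VIOLATION
Node 49 violates its bound: not (18 < 49 < 26).
Result: Not a valid BST


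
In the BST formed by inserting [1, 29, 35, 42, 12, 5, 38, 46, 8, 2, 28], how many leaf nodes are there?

Tree built from: [1, 29, 35, 42, 12, 5, 38, 46, 8, 2, 28]
Tree (level-order array): [1, None, 29, 12, 35, 5, 28, None, 42, 2, 8, None, None, 38, 46]
Rule: A leaf has 0 children.
Per-node child counts:
  node 1: 1 child(ren)
  node 29: 2 child(ren)
  node 12: 2 child(ren)
  node 5: 2 child(ren)
  node 2: 0 child(ren)
  node 8: 0 child(ren)
  node 28: 0 child(ren)
  node 35: 1 child(ren)
  node 42: 2 child(ren)
  node 38: 0 child(ren)
  node 46: 0 child(ren)
Matching nodes: [2, 8, 28, 38, 46]
Count of leaf nodes: 5


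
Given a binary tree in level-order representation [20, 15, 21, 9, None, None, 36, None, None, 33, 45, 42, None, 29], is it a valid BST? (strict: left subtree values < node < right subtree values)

Level-order array: [20, 15, 21, 9, None, None, 36, None, None, 33, 45, 42, None, 29]
Validate using subtree bounds (lo, hi): at each node, require lo < value < hi,
then recurse left with hi=value and right with lo=value.
Preorder trace (stopping at first violation):
  at node 20 with bounds (-inf, +inf): OK
  at node 15 with bounds (-inf, 20): OK
  at node 9 with bounds (-inf, 15): OK
  at node 21 with bounds (20, +inf): OK
  at node 36 with bounds (21, +inf): OK
  at node 33 with bounds (21, 36): OK
  at node 42 with bounds (21, 33): VIOLATION
Node 42 violates its bound: not (21 < 42 < 33).
Result: Not a valid BST


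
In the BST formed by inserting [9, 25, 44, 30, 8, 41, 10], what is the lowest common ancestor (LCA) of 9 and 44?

Tree insertion order: [9, 25, 44, 30, 8, 41, 10]
Tree (level-order array): [9, 8, 25, None, None, 10, 44, None, None, 30, None, None, 41]
In a BST, the LCA of p=9, q=44 is the first node v on the
root-to-leaf path with p <= v <= q (go left if both < v, right if both > v).
Walk from root:
  at 9: 9 <= 9 <= 44, this is the LCA
LCA = 9


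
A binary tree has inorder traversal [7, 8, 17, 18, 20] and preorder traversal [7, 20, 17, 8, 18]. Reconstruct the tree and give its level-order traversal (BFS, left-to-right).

Inorder:  [7, 8, 17, 18, 20]
Preorder: [7, 20, 17, 8, 18]
Algorithm: preorder visits root first, so consume preorder in order;
for each root, split the current inorder slice at that value into
left-subtree inorder and right-subtree inorder, then recurse.
Recursive splits:
  root=7; inorder splits into left=[], right=[8, 17, 18, 20]
  root=20; inorder splits into left=[8, 17, 18], right=[]
  root=17; inorder splits into left=[8], right=[18]
  root=8; inorder splits into left=[], right=[]
  root=18; inorder splits into left=[], right=[]
Reconstructed level-order: [7, 20, 17, 8, 18]


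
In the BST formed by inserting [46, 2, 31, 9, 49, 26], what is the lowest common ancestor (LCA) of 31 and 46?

Tree insertion order: [46, 2, 31, 9, 49, 26]
Tree (level-order array): [46, 2, 49, None, 31, None, None, 9, None, None, 26]
In a BST, the LCA of p=31, q=46 is the first node v on the
root-to-leaf path with p <= v <= q (go left if both < v, right if both > v).
Walk from root:
  at 46: 31 <= 46 <= 46, this is the LCA
LCA = 46


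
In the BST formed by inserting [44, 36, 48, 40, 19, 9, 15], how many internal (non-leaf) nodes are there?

Tree built from: [44, 36, 48, 40, 19, 9, 15]
Tree (level-order array): [44, 36, 48, 19, 40, None, None, 9, None, None, None, None, 15]
Rule: An internal node has at least one child.
Per-node child counts:
  node 44: 2 child(ren)
  node 36: 2 child(ren)
  node 19: 1 child(ren)
  node 9: 1 child(ren)
  node 15: 0 child(ren)
  node 40: 0 child(ren)
  node 48: 0 child(ren)
Matching nodes: [44, 36, 19, 9]
Count of internal (non-leaf) nodes: 4


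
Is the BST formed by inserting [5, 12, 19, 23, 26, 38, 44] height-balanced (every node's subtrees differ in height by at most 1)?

Tree (level-order array): [5, None, 12, None, 19, None, 23, None, 26, None, 38, None, 44]
Definition: a tree is height-balanced if, at every node, |h(left) - h(right)| <= 1 (empty subtree has height -1).
Bottom-up per-node check:
  node 44: h_left=-1, h_right=-1, diff=0 [OK], height=0
  node 38: h_left=-1, h_right=0, diff=1 [OK], height=1
  node 26: h_left=-1, h_right=1, diff=2 [FAIL (|-1-1|=2 > 1)], height=2
  node 23: h_left=-1, h_right=2, diff=3 [FAIL (|-1-2|=3 > 1)], height=3
  node 19: h_left=-1, h_right=3, diff=4 [FAIL (|-1-3|=4 > 1)], height=4
  node 12: h_left=-1, h_right=4, diff=5 [FAIL (|-1-4|=5 > 1)], height=5
  node 5: h_left=-1, h_right=5, diff=6 [FAIL (|-1-5|=6 > 1)], height=6
Node 26 violates the condition: |-1 - 1| = 2 > 1.
Result: Not balanced


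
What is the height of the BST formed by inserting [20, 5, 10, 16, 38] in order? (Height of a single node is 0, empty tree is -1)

Insertion order: [20, 5, 10, 16, 38]
Tree (level-order array): [20, 5, 38, None, 10, None, None, None, 16]
Compute height bottom-up (empty subtree = -1):
  height(16) = 1 + max(-1, -1) = 0
  height(10) = 1 + max(-1, 0) = 1
  height(5) = 1 + max(-1, 1) = 2
  height(38) = 1 + max(-1, -1) = 0
  height(20) = 1 + max(2, 0) = 3
Height = 3


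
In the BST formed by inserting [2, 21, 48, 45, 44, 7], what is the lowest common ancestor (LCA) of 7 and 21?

Tree insertion order: [2, 21, 48, 45, 44, 7]
Tree (level-order array): [2, None, 21, 7, 48, None, None, 45, None, 44]
In a BST, the LCA of p=7, q=21 is the first node v on the
root-to-leaf path with p <= v <= q (go left if both < v, right if both > v).
Walk from root:
  at 2: both 7 and 21 > 2, go right
  at 21: 7 <= 21 <= 21, this is the LCA
LCA = 21


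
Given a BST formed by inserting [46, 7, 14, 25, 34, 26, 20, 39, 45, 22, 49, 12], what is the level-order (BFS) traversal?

Tree insertion order: [46, 7, 14, 25, 34, 26, 20, 39, 45, 22, 49, 12]
Tree (level-order array): [46, 7, 49, None, 14, None, None, 12, 25, None, None, 20, 34, None, 22, 26, 39, None, None, None, None, None, 45]
BFS from the root, enqueuing left then right child of each popped node:
  queue [46] -> pop 46, enqueue [7, 49], visited so far: [46]
  queue [7, 49] -> pop 7, enqueue [14], visited so far: [46, 7]
  queue [49, 14] -> pop 49, enqueue [none], visited so far: [46, 7, 49]
  queue [14] -> pop 14, enqueue [12, 25], visited so far: [46, 7, 49, 14]
  queue [12, 25] -> pop 12, enqueue [none], visited so far: [46, 7, 49, 14, 12]
  queue [25] -> pop 25, enqueue [20, 34], visited so far: [46, 7, 49, 14, 12, 25]
  queue [20, 34] -> pop 20, enqueue [22], visited so far: [46, 7, 49, 14, 12, 25, 20]
  queue [34, 22] -> pop 34, enqueue [26, 39], visited so far: [46, 7, 49, 14, 12, 25, 20, 34]
  queue [22, 26, 39] -> pop 22, enqueue [none], visited so far: [46, 7, 49, 14, 12, 25, 20, 34, 22]
  queue [26, 39] -> pop 26, enqueue [none], visited so far: [46, 7, 49, 14, 12, 25, 20, 34, 22, 26]
  queue [39] -> pop 39, enqueue [45], visited so far: [46, 7, 49, 14, 12, 25, 20, 34, 22, 26, 39]
  queue [45] -> pop 45, enqueue [none], visited so far: [46, 7, 49, 14, 12, 25, 20, 34, 22, 26, 39, 45]
Result: [46, 7, 49, 14, 12, 25, 20, 34, 22, 26, 39, 45]


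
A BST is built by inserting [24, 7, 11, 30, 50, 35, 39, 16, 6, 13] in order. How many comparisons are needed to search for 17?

Search path for 17: 24 -> 7 -> 11 -> 16
Found: False
Comparisons: 4


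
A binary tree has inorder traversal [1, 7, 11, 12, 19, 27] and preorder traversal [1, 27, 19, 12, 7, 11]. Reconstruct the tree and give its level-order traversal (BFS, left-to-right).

Inorder:  [1, 7, 11, 12, 19, 27]
Preorder: [1, 27, 19, 12, 7, 11]
Algorithm: preorder visits root first, so consume preorder in order;
for each root, split the current inorder slice at that value into
left-subtree inorder and right-subtree inorder, then recurse.
Recursive splits:
  root=1; inorder splits into left=[], right=[7, 11, 12, 19, 27]
  root=27; inorder splits into left=[7, 11, 12, 19], right=[]
  root=19; inorder splits into left=[7, 11, 12], right=[]
  root=12; inorder splits into left=[7, 11], right=[]
  root=7; inorder splits into left=[], right=[11]
  root=11; inorder splits into left=[], right=[]
Reconstructed level-order: [1, 27, 19, 12, 7, 11]


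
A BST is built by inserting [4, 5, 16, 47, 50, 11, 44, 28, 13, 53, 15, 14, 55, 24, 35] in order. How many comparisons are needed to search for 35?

Search path for 35: 4 -> 5 -> 16 -> 47 -> 44 -> 28 -> 35
Found: True
Comparisons: 7


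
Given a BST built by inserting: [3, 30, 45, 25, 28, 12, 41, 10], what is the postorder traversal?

Tree insertion order: [3, 30, 45, 25, 28, 12, 41, 10]
Tree (level-order array): [3, None, 30, 25, 45, 12, 28, 41, None, 10]
Postorder traversal: [10, 12, 28, 25, 41, 45, 30, 3]


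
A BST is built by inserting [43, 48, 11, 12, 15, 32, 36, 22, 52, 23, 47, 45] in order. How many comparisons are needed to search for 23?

Search path for 23: 43 -> 11 -> 12 -> 15 -> 32 -> 22 -> 23
Found: True
Comparisons: 7


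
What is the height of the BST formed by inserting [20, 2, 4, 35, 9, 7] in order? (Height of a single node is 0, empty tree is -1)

Insertion order: [20, 2, 4, 35, 9, 7]
Tree (level-order array): [20, 2, 35, None, 4, None, None, None, 9, 7]
Compute height bottom-up (empty subtree = -1):
  height(7) = 1 + max(-1, -1) = 0
  height(9) = 1 + max(0, -1) = 1
  height(4) = 1 + max(-1, 1) = 2
  height(2) = 1 + max(-1, 2) = 3
  height(35) = 1 + max(-1, -1) = 0
  height(20) = 1 + max(3, 0) = 4
Height = 4


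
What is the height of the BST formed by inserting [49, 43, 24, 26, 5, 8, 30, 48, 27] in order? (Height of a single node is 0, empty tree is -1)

Insertion order: [49, 43, 24, 26, 5, 8, 30, 48, 27]
Tree (level-order array): [49, 43, None, 24, 48, 5, 26, None, None, None, 8, None, 30, None, None, 27]
Compute height bottom-up (empty subtree = -1):
  height(8) = 1 + max(-1, -1) = 0
  height(5) = 1 + max(-1, 0) = 1
  height(27) = 1 + max(-1, -1) = 0
  height(30) = 1 + max(0, -1) = 1
  height(26) = 1 + max(-1, 1) = 2
  height(24) = 1 + max(1, 2) = 3
  height(48) = 1 + max(-1, -1) = 0
  height(43) = 1 + max(3, 0) = 4
  height(49) = 1 + max(4, -1) = 5
Height = 5


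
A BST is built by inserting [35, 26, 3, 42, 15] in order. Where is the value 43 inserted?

Starting tree (level order): [35, 26, 42, 3, None, None, None, None, 15]
Insertion path: 35 -> 42
Result: insert 43 as right child of 42
Final tree (level order): [35, 26, 42, 3, None, None, 43, None, 15]


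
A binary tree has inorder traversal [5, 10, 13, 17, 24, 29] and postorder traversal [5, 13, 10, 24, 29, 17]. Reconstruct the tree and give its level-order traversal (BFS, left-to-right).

Inorder:   [5, 10, 13, 17, 24, 29]
Postorder: [5, 13, 10, 24, 29, 17]
Algorithm: postorder visits root last, so walk postorder right-to-left;
each value is the root of the current inorder slice — split it at that
value, recurse on the right subtree first, then the left.
Recursive splits:
  root=17; inorder splits into left=[5, 10, 13], right=[24, 29]
  root=29; inorder splits into left=[24], right=[]
  root=24; inorder splits into left=[], right=[]
  root=10; inorder splits into left=[5], right=[13]
  root=13; inorder splits into left=[], right=[]
  root=5; inorder splits into left=[], right=[]
Reconstructed level-order: [17, 10, 29, 5, 13, 24]


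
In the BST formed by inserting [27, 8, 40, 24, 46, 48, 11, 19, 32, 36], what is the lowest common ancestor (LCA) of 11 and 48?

Tree insertion order: [27, 8, 40, 24, 46, 48, 11, 19, 32, 36]
Tree (level-order array): [27, 8, 40, None, 24, 32, 46, 11, None, None, 36, None, 48, None, 19]
In a BST, the LCA of p=11, q=48 is the first node v on the
root-to-leaf path with p <= v <= q (go left if both < v, right if both > v).
Walk from root:
  at 27: 11 <= 27 <= 48, this is the LCA
LCA = 27


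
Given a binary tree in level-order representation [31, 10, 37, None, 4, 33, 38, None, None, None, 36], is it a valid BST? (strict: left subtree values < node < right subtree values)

Level-order array: [31, 10, 37, None, 4, 33, 38, None, None, None, 36]
Validate using subtree bounds (lo, hi): at each node, require lo < value < hi,
then recurse left with hi=value and right with lo=value.
Preorder trace (stopping at first violation):
  at node 31 with bounds (-inf, +inf): OK
  at node 10 with bounds (-inf, 31): OK
  at node 4 with bounds (10, 31): VIOLATION
Node 4 violates its bound: not (10 < 4 < 31).
Result: Not a valid BST


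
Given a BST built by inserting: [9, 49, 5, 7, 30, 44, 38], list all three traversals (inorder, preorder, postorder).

Tree insertion order: [9, 49, 5, 7, 30, 44, 38]
Tree (level-order array): [9, 5, 49, None, 7, 30, None, None, None, None, 44, 38]
Inorder (L, root, R): [5, 7, 9, 30, 38, 44, 49]
Preorder (root, L, R): [9, 5, 7, 49, 30, 44, 38]
Postorder (L, R, root): [7, 5, 38, 44, 30, 49, 9]


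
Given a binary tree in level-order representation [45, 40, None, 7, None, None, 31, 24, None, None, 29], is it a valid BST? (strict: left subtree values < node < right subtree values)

Level-order array: [45, 40, None, 7, None, None, 31, 24, None, None, 29]
Validate using subtree bounds (lo, hi): at each node, require lo < value < hi,
then recurse left with hi=value and right with lo=value.
Preorder trace (stopping at first violation):
  at node 45 with bounds (-inf, +inf): OK
  at node 40 with bounds (-inf, 45): OK
  at node 7 with bounds (-inf, 40): OK
  at node 31 with bounds (7, 40): OK
  at node 24 with bounds (7, 31): OK
  at node 29 with bounds (24, 31): OK
No violation found at any node.
Result: Valid BST


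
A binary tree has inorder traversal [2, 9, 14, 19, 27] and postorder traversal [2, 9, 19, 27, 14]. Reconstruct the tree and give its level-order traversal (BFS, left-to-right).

Inorder:   [2, 9, 14, 19, 27]
Postorder: [2, 9, 19, 27, 14]
Algorithm: postorder visits root last, so walk postorder right-to-left;
each value is the root of the current inorder slice — split it at that
value, recurse on the right subtree first, then the left.
Recursive splits:
  root=14; inorder splits into left=[2, 9], right=[19, 27]
  root=27; inorder splits into left=[19], right=[]
  root=19; inorder splits into left=[], right=[]
  root=9; inorder splits into left=[2], right=[]
  root=2; inorder splits into left=[], right=[]
Reconstructed level-order: [14, 9, 27, 2, 19]


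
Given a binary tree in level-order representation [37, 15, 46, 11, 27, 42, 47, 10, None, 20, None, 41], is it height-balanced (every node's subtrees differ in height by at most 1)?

Tree (level-order array): [37, 15, 46, 11, 27, 42, 47, 10, None, 20, None, 41]
Definition: a tree is height-balanced if, at every node, |h(left) - h(right)| <= 1 (empty subtree has height -1).
Bottom-up per-node check:
  node 10: h_left=-1, h_right=-1, diff=0 [OK], height=0
  node 11: h_left=0, h_right=-1, diff=1 [OK], height=1
  node 20: h_left=-1, h_right=-1, diff=0 [OK], height=0
  node 27: h_left=0, h_right=-1, diff=1 [OK], height=1
  node 15: h_left=1, h_right=1, diff=0 [OK], height=2
  node 41: h_left=-1, h_right=-1, diff=0 [OK], height=0
  node 42: h_left=0, h_right=-1, diff=1 [OK], height=1
  node 47: h_left=-1, h_right=-1, diff=0 [OK], height=0
  node 46: h_left=1, h_right=0, diff=1 [OK], height=2
  node 37: h_left=2, h_right=2, diff=0 [OK], height=3
All nodes satisfy the balance condition.
Result: Balanced


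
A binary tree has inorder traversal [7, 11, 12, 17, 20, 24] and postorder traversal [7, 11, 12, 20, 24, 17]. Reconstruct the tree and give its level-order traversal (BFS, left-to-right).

Inorder:   [7, 11, 12, 17, 20, 24]
Postorder: [7, 11, 12, 20, 24, 17]
Algorithm: postorder visits root last, so walk postorder right-to-left;
each value is the root of the current inorder slice — split it at that
value, recurse on the right subtree first, then the left.
Recursive splits:
  root=17; inorder splits into left=[7, 11, 12], right=[20, 24]
  root=24; inorder splits into left=[20], right=[]
  root=20; inorder splits into left=[], right=[]
  root=12; inorder splits into left=[7, 11], right=[]
  root=11; inorder splits into left=[7], right=[]
  root=7; inorder splits into left=[], right=[]
Reconstructed level-order: [17, 12, 24, 11, 20, 7]


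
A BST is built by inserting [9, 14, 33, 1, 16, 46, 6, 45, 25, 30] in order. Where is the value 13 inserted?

Starting tree (level order): [9, 1, 14, None, 6, None, 33, None, None, 16, 46, None, 25, 45, None, None, 30]
Insertion path: 9 -> 14
Result: insert 13 as left child of 14
Final tree (level order): [9, 1, 14, None, 6, 13, 33, None, None, None, None, 16, 46, None, 25, 45, None, None, 30]


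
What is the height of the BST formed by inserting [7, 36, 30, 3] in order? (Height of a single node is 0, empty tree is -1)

Insertion order: [7, 36, 30, 3]
Tree (level-order array): [7, 3, 36, None, None, 30]
Compute height bottom-up (empty subtree = -1):
  height(3) = 1 + max(-1, -1) = 0
  height(30) = 1 + max(-1, -1) = 0
  height(36) = 1 + max(0, -1) = 1
  height(7) = 1 + max(0, 1) = 2
Height = 2


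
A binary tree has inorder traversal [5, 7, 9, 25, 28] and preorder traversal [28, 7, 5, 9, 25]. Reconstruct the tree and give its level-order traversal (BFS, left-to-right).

Inorder:  [5, 7, 9, 25, 28]
Preorder: [28, 7, 5, 9, 25]
Algorithm: preorder visits root first, so consume preorder in order;
for each root, split the current inorder slice at that value into
left-subtree inorder and right-subtree inorder, then recurse.
Recursive splits:
  root=28; inorder splits into left=[5, 7, 9, 25], right=[]
  root=7; inorder splits into left=[5], right=[9, 25]
  root=5; inorder splits into left=[], right=[]
  root=9; inorder splits into left=[], right=[25]
  root=25; inorder splits into left=[], right=[]
Reconstructed level-order: [28, 7, 5, 9, 25]


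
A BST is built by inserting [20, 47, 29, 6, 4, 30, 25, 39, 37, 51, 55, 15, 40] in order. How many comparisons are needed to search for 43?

Search path for 43: 20 -> 47 -> 29 -> 30 -> 39 -> 40
Found: False
Comparisons: 6


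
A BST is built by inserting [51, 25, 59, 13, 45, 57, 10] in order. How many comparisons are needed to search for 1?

Search path for 1: 51 -> 25 -> 13 -> 10
Found: False
Comparisons: 4


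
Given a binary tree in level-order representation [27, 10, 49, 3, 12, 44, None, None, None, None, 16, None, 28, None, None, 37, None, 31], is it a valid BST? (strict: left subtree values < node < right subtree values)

Level-order array: [27, 10, 49, 3, 12, 44, None, None, None, None, 16, None, 28, None, None, 37, None, 31]
Validate using subtree bounds (lo, hi): at each node, require lo < value < hi,
then recurse left with hi=value and right with lo=value.
Preorder trace (stopping at first violation):
  at node 27 with bounds (-inf, +inf): OK
  at node 10 with bounds (-inf, 27): OK
  at node 3 with bounds (-inf, 10): OK
  at node 12 with bounds (10, 27): OK
  at node 16 with bounds (12, 27): OK
  at node 49 with bounds (27, +inf): OK
  at node 44 with bounds (27, 49): OK
  at node 28 with bounds (44, 49): VIOLATION
Node 28 violates its bound: not (44 < 28 < 49).
Result: Not a valid BST


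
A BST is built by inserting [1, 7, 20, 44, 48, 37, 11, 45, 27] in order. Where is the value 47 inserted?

Starting tree (level order): [1, None, 7, None, 20, 11, 44, None, None, 37, 48, 27, None, 45]
Insertion path: 1 -> 7 -> 20 -> 44 -> 48 -> 45
Result: insert 47 as right child of 45
Final tree (level order): [1, None, 7, None, 20, 11, 44, None, None, 37, 48, 27, None, 45, None, None, None, None, 47]


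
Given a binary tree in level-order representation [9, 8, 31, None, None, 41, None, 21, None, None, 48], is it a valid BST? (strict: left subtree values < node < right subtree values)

Level-order array: [9, 8, 31, None, None, 41, None, 21, None, None, 48]
Validate using subtree bounds (lo, hi): at each node, require lo < value < hi,
then recurse left with hi=value and right with lo=value.
Preorder trace (stopping at first violation):
  at node 9 with bounds (-inf, +inf): OK
  at node 8 with bounds (-inf, 9): OK
  at node 31 with bounds (9, +inf): OK
  at node 41 with bounds (9, 31): VIOLATION
Node 41 violates its bound: not (9 < 41 < 31).
Result: Not a valid BST


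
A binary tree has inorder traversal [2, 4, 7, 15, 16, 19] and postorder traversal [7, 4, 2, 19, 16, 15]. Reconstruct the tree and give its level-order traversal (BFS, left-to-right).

Inorder:   [2, 4, 7, 15, 16, 19]
Postorder: [7, 4, 2, 19, 16, 15]
Algorithm: postorder visits root last, so walk postorder right-to-left;
each value is the root of the current inorder slice — split it at that
value, recurse on the right subtree first, then the left.
Recursive splits:
  root=15; inorder splits into left=[2, 4, 7], right=[16, 19]
  root=16; inorder splits into left=[], right=[19]
  root=19; inorder splits into left=[], right=[]
  root=2; inorder splits into left=[], right=[4, 7]
  root=4; inorder splits into left=[], right=[7]
  root=7; inorder splits into left=[], right=[]
Reconstructed level-order: [15, 2, 16, 4, 19, 7]


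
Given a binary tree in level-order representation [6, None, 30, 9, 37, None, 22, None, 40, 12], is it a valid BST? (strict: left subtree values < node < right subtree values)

Level-order array: [6, None, 30, 9, 37, None, 22, None, 40, 12]
Validate using subtree bounds (lo, hi): at each node, require lo < value < hi,
then recurse left with hi=value and right with lo=value.
Preorder trace (stopping at first violation):
  at node 6 with bounds (-inf, +inf): OK
  at node 30 with bounds (6, +inf): OK
  at node 9 with bounds (6, 30): OK
  at node 22 with bounds (9, 30): OK
  at node 12 with bounds (9, 22): OK
  at node 37 with bounds (30, +inf): OK
  at node 40 with bounds (37, +inf): OK
No violation found at any node.
Result: Valid BST


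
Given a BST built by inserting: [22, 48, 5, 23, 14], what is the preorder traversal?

Tree insertion order: [22, 48, 5, 23, 14]
Tree (level-order array): [22, 5, 48, None, 14, 23]
Preorder traversal: [22, 5, 14, 48, 23]


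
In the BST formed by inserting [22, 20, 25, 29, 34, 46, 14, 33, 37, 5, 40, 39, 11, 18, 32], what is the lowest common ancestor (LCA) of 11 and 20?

Tree insertion order: [22, 20, 25, 29, 34, 46, 14, 33, 37, 5, 40, 39, 11, 18, 32]
Tree (level-order array): [22, 20, 25, 14, None, None, 29, 5, 18, None, 34, None, 11, None, None, 33, 46, None, None, 32, None, 37, None, None, None, None, 40, 39]
In a BST, the LCA of p=11, q=20 is the first node v on the
root-to-leaf path with p <= v <= q (go left if both < v, right if both > v).
Walk from root:
  at 22: both 11 and 20 < 22, go left
  at 20: 11 <= 20 <= 20, this is the LCA
LCA = 20


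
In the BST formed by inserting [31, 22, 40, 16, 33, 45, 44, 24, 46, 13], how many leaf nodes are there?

Tree built from: [31, 22, 40, 16, 33, 45, 44, 24, 46, 13]
Tree (level-order array): [31, 22, 40, 16, 24, 33, 45, 13, None, None, None, None, None, 44, 46]
Rule: A leaf has 0 children.
Per-node child counts:
  node 31: 2 child(ren)
  node 22: 2 child(ren)
  node 16: 1 child(ren)
  node 13: 0 child(ren)
  node 24: 0 child(ren)
  node 40: 2 child(ren)
  node 33: 0 child(ren)
  node 45: 2 child(ren)
  node 44: 0 child(ren)
  node 46: 0 child(ren)
Matching nodes: [13, 24, 33, 44, 46]
Count of leaf nodes: 5


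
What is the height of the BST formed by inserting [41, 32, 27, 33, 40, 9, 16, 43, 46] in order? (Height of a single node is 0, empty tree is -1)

Insertion order: [41, 32, 27, 33, 40, 9, 16, 43, 46]
Tree (level-order array): [41, 32, 43, 27, 33, None, 46, 9, None, None, 40, None, None, None, 16]
Compute height bottom-up (empty subtree = -1):
  height(16) = 1 + max(-1, -1) = 0
  height(9) = 1 + max(-1, 0) = 1
  height(27) = 1 + max(1, -1) = 2
  height(40) = 1 + max(-1, -1) = 0
  height(33) = 1 + max(-1, 0) = 1
  height(32) = 1 + max(2, 1) = 3
  height(46) = 1 + max(-1, -1) = 0
  height(43) = 1 + max(-1, 0) = 1
  height(41) = 1 + max(3, 1) = 4
Height = 4


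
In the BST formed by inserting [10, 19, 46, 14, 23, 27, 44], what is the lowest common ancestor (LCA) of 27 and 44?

Tree insertion order: [10, 19, 46, 14, 23, 27, 44]
Tree (level-order array): [10, None, 19, 14, 46, None, None, 23, None, None, 27, None, 44]
In a BST, the LCA of p=27, q=44 is the first node v on the
root-to-leaf path with p <= v <= q (go left if both < v, right if both > v).
Walk from root:
  at 10: both 27 and 44 > 10, go right
  at 19: both 27 and 44 > 19, go right
  at 46: both 27 and 44 < 46, go left
  at 23: both 27 and 44 > 23, go right
  at 27: 27 <= 27 <= 44, this is the LCA
LCA = 27


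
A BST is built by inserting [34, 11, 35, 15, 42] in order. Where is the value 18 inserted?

Starting tree (level order): [34, 11, 35, None, 15, None, 42]
Insertion path: 34 -> 11 -> 15
Result: insert 18 as right child of 15
Final tree (level order): [34, 11, 35, None, 15, None, 42, None, 18]


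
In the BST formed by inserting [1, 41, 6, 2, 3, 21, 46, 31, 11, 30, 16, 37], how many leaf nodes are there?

Tree built from: [1, 41, 6, 2, 3, 21, 46, 31, 11, 30, 16, 37]
Tree (level-order array): [1, None, 41, 6, 46, 2, 21, None, None, None, 3, 11, 31, None, None, None, 16, 30, 37]
Rule: A leaf has 0 children.
Per-node child counts:
  node 1: 1 child(ren)
  node 41: 2 child(ren)
  node 6: 2 child(ren)
  node 2: 1 child(ren)
  node 3: 0 child(ren)
  node 21: 2 child(ren)
  node 11: 1 child(ren)
  node 16: 0 child(ren)
  node 31: 2 child(ren)
  node 30: 0 child(ren)
  node 37: 0 child(ren)
  node 46: 0 child(ren)
Matching nodes: [3, 16, 30, 37, 46]
Count of leaf nodes: 5


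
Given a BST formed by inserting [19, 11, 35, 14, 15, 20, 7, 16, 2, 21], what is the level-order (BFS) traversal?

Tree insertion order: [19, 11, 35, 14, 15, 20, 7, 16, 2, 21]
Tree (level-order array): [19, 11, 35, 7, 14, 20, None, 2, None, None, 15, None, 21, None, None, None, 16]
BFS from the root, enqueuing left then right child of each popped node:
  queue [19] -> pop 19, enqueue [11, 35], visited so far: [19]
  queue [11, 35] -> pop 11, enqueue [7, 14], visited so far: [19, 11]
  queue [35, 7, 14] -> pop 35, enqueue [20], visited so far: [19, 11, 35]
  queue [7, 14, 20] -> pop 7, enqueue [2], visited so far: [19, 11, 35, 7]
  queue [14, 20, 2] -> pop 14, enqueue [15], visited so far: [19, 11, 35, 7, 14]
  queue [20, 2, 15] -> pop 20, enqueue [21], visited so far: [19, 11, 35, 7, 14, 20]
  queue [2, 15, 21] -> pop 2, enqueue [none], visited so far: [19, 11, 35, 7, 14, 20, 2]
  queue [15, 21] -> pop 15, enqueue [16], visited so far: [19, 11, 35, 7, 14, 20, 2, 15]
  queue [21, 16] -> pop 21, enqueue [none], visited so far: [19, 11, 35, 7, 14, 20, 2, 15, 21]
  queue [16] -> pop 16, enqueue [none], visited so far: [19, 11, 35, 7, 14, 20, 2, 15, 21, 16]
Result: [19, 11, 35, 7, 14, 20, 2, 15, 21, 16]


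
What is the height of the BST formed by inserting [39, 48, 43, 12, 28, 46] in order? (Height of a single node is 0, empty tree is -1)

Insertion order: [39, 48, 43, 12, 28, 46]
Tree (level-order array): [39, 12, 48, None, 28, 43, None, None, None, None, 46]
Compute height bottom-up (empty subtree = -1):
  height(28) = 1 + max(-1, -1) = 0
  height(12) = 1 + max(-1, 0) = 1
  height(46) = 1 + max(-1, -1) = 0
  height(43) = 1 + max(-1, 0) = 1
  height(48) = 1 + max(1, -1) = 2
  height(39) = 1 + max(1, 2) = 3
Height = 3


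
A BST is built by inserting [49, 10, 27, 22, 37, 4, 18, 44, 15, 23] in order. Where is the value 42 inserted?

Starting tree (level order): [49, 10, None, 4, 27, None, None, 22, 37, 18, 23, None, 44, 15]
Insertion path: 49 -> 10 -> 27 -> 37 -> 44
Result: insert 42 as left child of 44
Final tree (level order): [49, 10, None, 4, 27, None, None, 22, 37, 18, 23, None, 44, 15, None, None, None, 42]


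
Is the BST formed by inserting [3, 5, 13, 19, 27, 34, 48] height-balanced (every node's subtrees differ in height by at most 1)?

Tree (level-order array): [3, None, 5, None, 13, None, 19, None, 27, None, 34, None, 48]
Definition: a tree is height-balanced if, at every node, |h(left) - h(right)| <= 1 (empty subtree has height -1).
Bottom-up per-node check:
  node 48: h_left=-1, h_right=-1, diff=0 [OK], height=0
  node 34: h_left=-1, h_right=0, diff=1 [OK], height=1
  node 27: h_left=-1, h_right=1, diff=2 [FAIL (|-1-1|=2 > 1)], height=2
  node 19: h_left=-1, h_right=2, diff=3 [FAIL (|-1-2|=3 > 1)], height=3
  node 13: h_left=-1, h_right=3, diff=4 [FAIL (|-1-3|=4 > 1)], height=4
  node 5: h_left=-1, h_right=4, diff=5 [FAIL (|-1-4|=5 > 1)], height=5
  node 3: h_left=-1, h_right=5, diff=6 [FAIL (|-1-5|=6 > 1)], height=6
Node 27 violates the condition: |-1 - 1| = 2 > 1.
Result: Not balanced


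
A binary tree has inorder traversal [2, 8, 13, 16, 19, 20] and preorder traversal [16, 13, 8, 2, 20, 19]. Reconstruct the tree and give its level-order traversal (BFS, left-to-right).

Inorder:  [2, 8, 13, 16, 19, 20]
Preorder: [16, 13, 8, 2, 20, 19]
Algorithm: preorder visits root first, so consume preorder in order;
for each root, split the current inorder slice at that value into
left-subtree inorder and right-subtree inorder, then recurse.
Recursive splits:
  root=16; inorder splits into left=[2, 8, 13], right=[19, 20]
  root=13; inorder splits into left=[2, 8], right=[]
  root=8; inorder splits into left=[2], right=[]
  root=2; inorder splits into left=[], right=[]
  root=20; inorder splits into left=[19], right=[]
  root=19; inorder splits into left=[], right=[]
Reconstructed level-order: [16, 13, 20, 8, 19, 2]


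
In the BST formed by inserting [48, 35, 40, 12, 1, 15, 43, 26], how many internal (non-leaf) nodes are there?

Tree built from: [48, 35, 40, 12, 1, 15, 43, 26]
Tree (level-order array): [48, 35, None, 12, 40, 1, 15, None, 43, None, None, None, 26]
Rule: An internal node has at least one child.
Per-node child counts:
  node 48: 1 child(ren)
  node 35: 2 child(ren)
  node 12: 2 child(ren)
  node 1: 0 child(ren)
  node 15: 1 child(ren)
  node 26: 0 child(ren)
  node 40: 1 child(ren)
  node 43: 0 child(ren)
Matching nodes: [48, 35, 12, 15, 40]
Count of internal (non-leaf) nodes: 5


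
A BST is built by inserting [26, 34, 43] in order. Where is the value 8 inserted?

Starting tree (level order): [26, None, 34, None, 43]
Insertion path: 26
Result: insert 8 as left child of 26
Final tree (level order): [26, 8, 34, None, None, None, 43]


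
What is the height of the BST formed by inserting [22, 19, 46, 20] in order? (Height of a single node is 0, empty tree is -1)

Insertion order: [22, 19, 46, 20]
Tree (level-order array): [22, 19, 46, None, 20]
Compute height bottom-up (empty subtree = -1):
  height(20) = 1 + max(-1, -1) = 0
  height(19) = 1 + max(-1, 0) = 1
  height(46) = 1 + max(-1, -1) = 0
  height(22) = 1 + max(1, 0) = 2
Height = 2


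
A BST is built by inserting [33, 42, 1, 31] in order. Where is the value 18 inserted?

Starting tree (level order): [33, 1, 42, None, 31]
Insertion path: 33 -> 1 -> 31
Result: insert 18 as left child of 31
Final tree (level order): [33, 1, 42, None, 31, None, None, 18]


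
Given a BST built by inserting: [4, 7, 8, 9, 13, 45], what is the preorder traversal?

Tree insertion order: [4, 7, 8, 9, 13, 45]
Tree (level-order array): [4, None, 7, None, 8, None, 9, None, 13, None, 45]
Preorder traversal: [4, 7, 8, 9, 13, 45]


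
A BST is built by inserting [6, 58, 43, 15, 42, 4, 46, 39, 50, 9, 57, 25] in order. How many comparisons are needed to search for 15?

Search path for 15: 6 -> 58 -> 43 -> 15
Found: True
Comparisons: 4


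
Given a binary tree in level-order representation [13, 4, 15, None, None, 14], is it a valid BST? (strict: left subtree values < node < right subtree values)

Level-order array: [13, 4, 15, None, None, 14]
Validate using subtree bounds (lo, hi): at each node, require lo < value < hi,
then recurse left with hi=value and right with lo=value.
Preorder trace (stopping at first violation):
  at node 13 with bounds (-inf, +inf): OK
  at node 4 with bounds (-inf, 13): OK
  at node 15 with bounds (13, +inf): OK
  at node 14 with bounds (13, 15): OK
No violation found at any node.
Result: Valid BST


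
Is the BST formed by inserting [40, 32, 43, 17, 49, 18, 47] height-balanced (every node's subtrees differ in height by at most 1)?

Tree (level-order array): [40, 32, 43, 17, None, None, 49, None, 18, 47]
Definition: a tree is height-balanced if, at every node, |h(left) - h(right)| <= 1 (empty subtree has height -1).
Bottom-up per-node check:
  node 18: h_left=-1, h_right=-1, diff=0 [OK], height=0
  node 17: h_left=-1, h_right=0, diff=1 [OK], height=1
  node 32: h_left=1, h_right=-1, diff=2 [FAIL (|1--1|=2 > 1)], height=2
  node 47: h_left=-1, h_right=-1, diff=0 [OK], height=0
  node 49: h_left=0, h_right=-1, diff=1 [OK], height=1
  node 43: h_left=-1, h_right=1, diff=2 [FAIL (|-1-1|=2 > 1)], height=2
  node 40: h_left=2, h_right=2, diff=0 [OK], height=3
Node 32 violates the condition: |1 - -1| = 2 > 1.
Result: Not balanced


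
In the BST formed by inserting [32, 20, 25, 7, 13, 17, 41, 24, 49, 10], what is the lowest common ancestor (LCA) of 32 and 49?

Tree insertion order: [32, 20, 25, 7, 13, 17, 41, 24, 49, 10]
Tree (level-order array): [32, 20, 41, 7, 25, None, 49, None, 13, 24, None, None, None, 10, 17]
In a BST, the LCA of p=32, q=49 is the first node v on the
root-to-leaf path with p <= v <= q (go left if both < v, right if both > v).
Walk from root:
  at 32: 32 <= 32 <= 49, this is the LCA
LCA = 32


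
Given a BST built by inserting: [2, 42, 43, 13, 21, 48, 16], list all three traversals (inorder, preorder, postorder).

Tree insertion order: [2, 42, 43, 13, 21, 48, 16]
Tree (level-order array): [2, None, 42, 13, 43, None, 21, None, 48, 16]
Inorder (L, root, R): [2, 13, 16, 21, 42, 43, 48]
Preorder (root, L, R): [2, 42, 13, 21, 16, 43, 48]
Postorder (L, R, root): [16, 21, 13, 48, 43, 42, 2]


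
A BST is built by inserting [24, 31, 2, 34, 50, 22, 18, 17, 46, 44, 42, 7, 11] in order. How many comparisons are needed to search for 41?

Search path for 41: 24 -> 31 -> 34 -> 50 -> 46 -> 44 -> 42
Found: False
Comparisons: 7


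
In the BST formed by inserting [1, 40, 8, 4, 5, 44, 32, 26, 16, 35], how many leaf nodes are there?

Tree built from: [1, 40, 8, 4, 5, 44, 32, 26, 16, 35]
Tree (level-order array): [1, None, 40, 8, 44, 4, 32, None, None, None, 5, 26, 35, None, None, 16]
Rule: A leaf has 0 children.
Per-node child counts:
  node 1: 1 child(ren)
  node 40: 2 child(ren)
  node 8: 2 child(ren)
  node 4: 1 child(ren)
  node 5: 0 child(ren)
  node 32: 2 child(ren)
  node 26: 1 child(ren)
  node 16: 0 child(ren)
  node 35: 0 child(ren)
  node 44: 0 child(ren)
Matching nodes: [5, 16, 35, 44]
Count of leaf nodes: 4


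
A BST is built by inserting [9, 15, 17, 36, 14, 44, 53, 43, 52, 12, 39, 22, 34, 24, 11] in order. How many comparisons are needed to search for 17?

Search path for 17: 9 -> 15 -> 17
Found: True
Comparisons: 3


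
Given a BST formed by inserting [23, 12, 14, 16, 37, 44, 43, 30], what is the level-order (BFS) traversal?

Tree insertion order: [23, 12, 14, 16, 37, 44, 43, 30]
Tree (level-order array): [23, 12, 37, None, 14, 30, 44, None, 16, None, None, 43]
BFS from the root, enqueuing left then right child of each popped node:
  queue [23] -> pop 23, enqueue [12, 37], visited so far: [23]
  queue [12, 37] -> pop 12, enqueue [14], visited so far: [23, 12]
  queue [37, 14] -> pop 37, enqueue [30, 44], visited so far: [23, 12, 37]
  queue [14, 30, 44] -> pop 14, enqueue [16], visited so far: [23, 12, 37, 14]
  queue [30, 44, 16] -> pop 30, enqueue [none], visited so far: [23, 12, 37, 14, 30]
  queue [44, 16] -> pop 44, enqueue [43], visited so far: [23, 12, 37, 14, 30, 44]
  queue [16, 43] -> pop 16, enqueue [none], visited so far: [23, 12, 37, 14, 30, 44, 16]
  queue [43] -> pop 43, enqueue [none], visited so far: [23, 12, 37, 14, 30, 44, 16, 43]
Result: [23, 12, 37, 14, 30, 44, 16, 43]


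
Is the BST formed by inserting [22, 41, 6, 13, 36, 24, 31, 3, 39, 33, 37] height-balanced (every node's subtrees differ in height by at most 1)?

Tree (level-order array): [22, 6, 41, 3, 13, 36, None, None, None, None, None, 24, 39, None, 31, 37, None, None, 33]
Definition: a tree is height-balanced if, at every node, |h(left) - h(right)| <= 1 (empty subtree has height -1).
Bottom-up per-node check:
  node 3: h_left=-1, h_right=-1, diff=0 [OK], height=0
  node 13: h_left=-1, h_right=-1, diff=0 [OK], height=0
  node 6: h_left=0, h_right=0, diff=0 [OK], height=1
  node 33: h_left=-1, h_right=-1, diff=0 [OK], height=0
  node 31: h_left=-1, h_right=0, diff=1 [OK], height=1
  node 24: h_left=-1, h_right=1, diff=2 [FAIL (|-1-1|=2 > 1)], height=2
  node 37: h_left=-1, h_right=-1, diff=0 [OK], height=0
  node 39: h_left=0, h_right=-1, diff=1 [OK], height=1
  node 36: h_left=2, h_right=1, diff=1 [OK], height=3
  node 41: h_left=3, h_right=-1, diff=4 [FAIL (|3--1|=4 > 1)], height=4
  node 22: h_left=1, h_right=4, diff=3 [FAIL (|1-4|=3 > 1)], height=5
Node 24 violates the condition: |-1 - 1| = 2 > 1.
Result: Not balanced
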